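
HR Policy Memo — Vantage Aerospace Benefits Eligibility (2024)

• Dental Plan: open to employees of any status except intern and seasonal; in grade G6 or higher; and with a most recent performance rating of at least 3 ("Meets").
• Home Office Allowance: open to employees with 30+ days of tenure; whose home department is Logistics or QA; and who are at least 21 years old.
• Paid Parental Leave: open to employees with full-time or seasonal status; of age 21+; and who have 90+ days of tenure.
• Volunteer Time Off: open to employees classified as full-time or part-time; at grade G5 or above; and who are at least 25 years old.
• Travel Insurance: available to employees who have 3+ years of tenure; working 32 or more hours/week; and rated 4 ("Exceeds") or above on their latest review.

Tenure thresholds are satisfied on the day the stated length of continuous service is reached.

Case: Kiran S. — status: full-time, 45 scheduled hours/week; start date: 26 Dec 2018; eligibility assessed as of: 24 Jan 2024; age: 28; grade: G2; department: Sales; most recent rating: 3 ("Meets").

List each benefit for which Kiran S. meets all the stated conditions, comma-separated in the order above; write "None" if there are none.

Paid Parental Leave

Service from 26 Dec 2018 to 24 Jan 2024: 1855 days.
Dental Plan — status full-time ✓ (not excluded); grade G2 < G6 ✗ → not eligible.
Home Office Allowance — service 1855 days ≥ 30 days ✓; dept Sales ✗ → not eligible.
Paid Parental Leave — status full-time ✓; age 28 ≥ 21 ✓; service 1855 days ≥ 90 days ✓ → eligible.
Volunteer Time Off — status full-time ✓; grade G2 < G5 ✗ → not eligible.
Travel Insurance — service 1855 days ≥ 3 years (≈1095 days) ✓; 45 hrs/wk ≥ 32 ✓; rating 3 < 4 ✗ → not eligible.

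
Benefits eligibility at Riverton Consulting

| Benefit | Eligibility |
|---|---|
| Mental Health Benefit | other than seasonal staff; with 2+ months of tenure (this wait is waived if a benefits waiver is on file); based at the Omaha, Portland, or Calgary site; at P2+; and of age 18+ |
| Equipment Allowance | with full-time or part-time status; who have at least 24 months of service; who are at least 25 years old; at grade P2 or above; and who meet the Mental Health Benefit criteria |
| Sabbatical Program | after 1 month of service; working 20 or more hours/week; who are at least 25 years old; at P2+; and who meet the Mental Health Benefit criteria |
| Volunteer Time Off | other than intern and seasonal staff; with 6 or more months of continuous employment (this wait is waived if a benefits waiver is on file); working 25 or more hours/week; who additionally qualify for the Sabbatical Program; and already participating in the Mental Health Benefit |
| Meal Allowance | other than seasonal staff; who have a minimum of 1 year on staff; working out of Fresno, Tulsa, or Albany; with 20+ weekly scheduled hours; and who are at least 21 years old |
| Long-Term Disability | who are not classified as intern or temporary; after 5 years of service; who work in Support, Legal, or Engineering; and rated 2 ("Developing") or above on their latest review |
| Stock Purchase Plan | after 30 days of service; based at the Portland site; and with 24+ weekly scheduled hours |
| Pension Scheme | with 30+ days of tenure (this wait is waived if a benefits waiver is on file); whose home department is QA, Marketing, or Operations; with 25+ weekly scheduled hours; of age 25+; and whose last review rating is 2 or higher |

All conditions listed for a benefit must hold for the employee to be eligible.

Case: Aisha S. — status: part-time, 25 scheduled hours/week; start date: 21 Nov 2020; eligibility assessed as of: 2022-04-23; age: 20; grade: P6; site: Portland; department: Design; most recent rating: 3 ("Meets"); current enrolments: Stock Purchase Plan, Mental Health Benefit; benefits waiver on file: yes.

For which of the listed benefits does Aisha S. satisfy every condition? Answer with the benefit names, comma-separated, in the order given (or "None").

Mental Health Benefit, Stock Purchase Plan

Service from 21 Nov 2020 to 2022-04-23: 518 days.
Mental Health Benefit — status part-time ✓ (not excluded); benefits waiver on file ✓; site Portland ✓; grade P6 ≥ P2 ✓; age 20 ≥ 18 ✓ → eligible.
Equipment Allowance — status part-time ✓; service 518 days < 24 months (≈720 days) ✗ → not eligible.
Sabbatical Program — service 518 days ≥ 1 month (≈30 days) ✓; 25 hrs/wk ≥ 20 ✓; age 20 < 25 ✗ → not eligible.
Volunteer Time Off — status part-time ✓ (not excluded); benefits waiver on file ✓; 25 hrs/wk ≥ 25 ✓; not eligible for Sabbatical Program ✗ → not eligible.
Meal Allowance — status part-time ✓ (not excluded); service 518 days ≥ 1 year (≈365 days) ✓; site Portland ✗ (not Fresno, Tulsa, or Albany) → not eligible.
Long-Term Disability — status part-time ✓ (not excluded); service 518 days < 5 years (≈1825 days) ✗ → not eligible.
Stock Purchase Plan — service 518 days ≥ 30 days ✓; site Portland ✓; 25 hrs/wk ≥ 24 ✓ → eligible.
Pension Scheme — benefits waiver on file ✓; dept Design ✗ → not eligible.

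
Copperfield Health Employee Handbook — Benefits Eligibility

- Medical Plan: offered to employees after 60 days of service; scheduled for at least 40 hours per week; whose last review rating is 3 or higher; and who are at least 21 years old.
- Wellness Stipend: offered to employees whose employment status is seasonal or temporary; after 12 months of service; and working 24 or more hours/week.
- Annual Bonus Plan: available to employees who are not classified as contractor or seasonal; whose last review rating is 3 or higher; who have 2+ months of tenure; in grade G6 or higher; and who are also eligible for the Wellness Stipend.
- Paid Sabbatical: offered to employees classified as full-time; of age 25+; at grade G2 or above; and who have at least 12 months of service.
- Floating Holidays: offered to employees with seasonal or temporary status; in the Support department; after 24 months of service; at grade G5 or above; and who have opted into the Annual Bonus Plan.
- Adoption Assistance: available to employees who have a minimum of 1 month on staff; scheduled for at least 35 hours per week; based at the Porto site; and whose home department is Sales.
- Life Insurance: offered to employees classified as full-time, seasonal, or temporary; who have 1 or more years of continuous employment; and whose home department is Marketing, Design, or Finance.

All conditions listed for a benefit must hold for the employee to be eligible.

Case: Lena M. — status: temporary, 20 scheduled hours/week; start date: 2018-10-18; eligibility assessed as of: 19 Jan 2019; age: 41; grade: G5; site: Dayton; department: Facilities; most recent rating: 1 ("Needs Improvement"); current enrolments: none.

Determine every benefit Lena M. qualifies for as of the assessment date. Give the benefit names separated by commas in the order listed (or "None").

None

Service from 2018-10-18 to 19 Jan 2019: 93 days.
Medical Plan — service 93 days ≥ 60 days ✓; 20 hrs/wk < 40 ✗ → not eligible.
Wellness Stipend — status temporary ✓; service 93 days < 12 months (≈360 days) ✗ → not eligible.
Annual Bonus Plan — status temporary ✓ (not excluded); rating 1 < 3 ✗ → not eligible.
Paid Sabbatical — status temporary ✗ (requires full-time) → not eligible.
Floating Holidays — status temporary ✓; dept Facilities ✗ → not eligible.
Adoption Assistance — service 93 days ≥ 1 month (≈30 days) ✓; 20 hrs/wk < 35 ✗ → not eligible.
Life Insurance — status temporary ✓; service 93 days < 1 year (≈365 days) ✗ → not eligible.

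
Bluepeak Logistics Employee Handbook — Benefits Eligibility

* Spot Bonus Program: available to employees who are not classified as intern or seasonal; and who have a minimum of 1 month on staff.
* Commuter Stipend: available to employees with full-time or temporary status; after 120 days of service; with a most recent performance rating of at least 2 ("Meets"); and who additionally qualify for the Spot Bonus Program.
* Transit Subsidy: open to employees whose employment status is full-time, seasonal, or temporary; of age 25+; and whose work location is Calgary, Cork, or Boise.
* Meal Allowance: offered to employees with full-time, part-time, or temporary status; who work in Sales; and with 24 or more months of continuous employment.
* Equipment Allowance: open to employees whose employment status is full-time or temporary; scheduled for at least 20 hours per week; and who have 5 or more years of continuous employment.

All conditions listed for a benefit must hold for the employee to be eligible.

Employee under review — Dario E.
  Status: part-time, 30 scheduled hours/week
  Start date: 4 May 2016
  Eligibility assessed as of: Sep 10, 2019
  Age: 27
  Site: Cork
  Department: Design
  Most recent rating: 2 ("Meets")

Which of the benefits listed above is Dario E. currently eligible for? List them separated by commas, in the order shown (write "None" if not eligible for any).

Spot Bonus Program

Service from 4 May 2016 to Sep 10, 2019: 1224 days.
Spot Bonus Program — status part-time ✓ (not excluded); service 1224 days ≥ 1 month (≈30 days) ✓ → eligible.
Commuter Stipend — status part-time ✗ (requires full-time or temporary) → not eligible.
Transit Subsidy — status part-time ✗ (requires full-time, seasonal, or temporary) → not eligible.
Meal Allowance — status part-time ✓; dept Design ✗ → not eligible.
Equipment Allowance — status part-time ✗ (requires full-time or temporary) → not eligible.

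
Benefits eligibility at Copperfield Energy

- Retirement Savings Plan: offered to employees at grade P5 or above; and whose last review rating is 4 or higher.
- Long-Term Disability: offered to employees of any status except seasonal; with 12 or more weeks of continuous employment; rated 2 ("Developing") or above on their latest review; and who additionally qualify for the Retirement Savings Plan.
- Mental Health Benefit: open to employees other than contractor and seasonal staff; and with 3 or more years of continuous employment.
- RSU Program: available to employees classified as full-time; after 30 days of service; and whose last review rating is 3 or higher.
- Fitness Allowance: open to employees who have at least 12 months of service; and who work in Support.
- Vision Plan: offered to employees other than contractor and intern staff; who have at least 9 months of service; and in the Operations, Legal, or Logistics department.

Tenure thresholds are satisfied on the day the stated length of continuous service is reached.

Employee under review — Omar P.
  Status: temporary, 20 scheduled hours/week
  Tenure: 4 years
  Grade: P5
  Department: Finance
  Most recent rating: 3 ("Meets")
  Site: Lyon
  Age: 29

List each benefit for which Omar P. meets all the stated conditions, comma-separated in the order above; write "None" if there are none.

Retirement Savings Plan — grade P5 ≥ P5 ✓; rating 3 < 4 ✗ → not eligible.
Long-Term Disability — status temporary ✓ (not excluded); service 4 years ≥ 12 weeks (≈84 days) ✓; rating 3 ≥ 2 ✓; not eligible for Retirement Savings Plan ✗ → not eligible.
Mental Health Benefit — status temporary ✓ (not excluded); service 4 years ≥ 3 years ✓ → eligible.
RSU Program — status temporary ✗ (requires full-time) → not eligible.
Fitness Allowance — service 4 years ≥ 12 months (≈360 days) ✓; dept Finance ✗ → not eligible.
Vision Plan — status temporary ✓ (not excluded); service 4 years ≥ 9 months (≈270 days) ✓; dept Finance ✗ → not eligible.

Mental Health Benefit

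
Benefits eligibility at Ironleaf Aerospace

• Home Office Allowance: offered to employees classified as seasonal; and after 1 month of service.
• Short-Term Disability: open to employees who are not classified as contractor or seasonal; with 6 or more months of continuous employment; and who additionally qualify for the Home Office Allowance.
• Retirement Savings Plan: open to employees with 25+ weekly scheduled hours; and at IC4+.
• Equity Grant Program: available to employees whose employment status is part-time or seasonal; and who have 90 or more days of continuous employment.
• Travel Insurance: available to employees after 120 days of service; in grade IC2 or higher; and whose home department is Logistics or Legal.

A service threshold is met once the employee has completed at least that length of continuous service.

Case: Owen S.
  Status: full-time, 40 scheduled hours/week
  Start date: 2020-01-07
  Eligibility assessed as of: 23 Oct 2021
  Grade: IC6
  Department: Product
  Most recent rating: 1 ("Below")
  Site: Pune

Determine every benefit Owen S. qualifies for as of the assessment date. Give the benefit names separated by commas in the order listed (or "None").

Service from 2020-01-07 to 23 Oct 2021: 655 days.
Home Office Allowance — status full-time ✗ (requires seasonal) → not eligible.
Short-Term Disability — status full-time ✓ (not excluded); service 655 days ≥ 6 months (≈180 days) ✓; not eligible for Home Office Allowance ✗ → not eligible.
Retirement Savings Plan — 40 hrs/wk ≥ 25 ✓; grade IC6 ≥ IC4 ✓ → eligible.
Equity Grant Program — status full-time ✗ (requires part-time or seasonal) → not eligible.
Travel Insurance — service 655 days ≥ 120 days ✓; grade IC6 ≥ IC2 ✓; dept Product ✗ → not eligible.

Retirement Savings Plan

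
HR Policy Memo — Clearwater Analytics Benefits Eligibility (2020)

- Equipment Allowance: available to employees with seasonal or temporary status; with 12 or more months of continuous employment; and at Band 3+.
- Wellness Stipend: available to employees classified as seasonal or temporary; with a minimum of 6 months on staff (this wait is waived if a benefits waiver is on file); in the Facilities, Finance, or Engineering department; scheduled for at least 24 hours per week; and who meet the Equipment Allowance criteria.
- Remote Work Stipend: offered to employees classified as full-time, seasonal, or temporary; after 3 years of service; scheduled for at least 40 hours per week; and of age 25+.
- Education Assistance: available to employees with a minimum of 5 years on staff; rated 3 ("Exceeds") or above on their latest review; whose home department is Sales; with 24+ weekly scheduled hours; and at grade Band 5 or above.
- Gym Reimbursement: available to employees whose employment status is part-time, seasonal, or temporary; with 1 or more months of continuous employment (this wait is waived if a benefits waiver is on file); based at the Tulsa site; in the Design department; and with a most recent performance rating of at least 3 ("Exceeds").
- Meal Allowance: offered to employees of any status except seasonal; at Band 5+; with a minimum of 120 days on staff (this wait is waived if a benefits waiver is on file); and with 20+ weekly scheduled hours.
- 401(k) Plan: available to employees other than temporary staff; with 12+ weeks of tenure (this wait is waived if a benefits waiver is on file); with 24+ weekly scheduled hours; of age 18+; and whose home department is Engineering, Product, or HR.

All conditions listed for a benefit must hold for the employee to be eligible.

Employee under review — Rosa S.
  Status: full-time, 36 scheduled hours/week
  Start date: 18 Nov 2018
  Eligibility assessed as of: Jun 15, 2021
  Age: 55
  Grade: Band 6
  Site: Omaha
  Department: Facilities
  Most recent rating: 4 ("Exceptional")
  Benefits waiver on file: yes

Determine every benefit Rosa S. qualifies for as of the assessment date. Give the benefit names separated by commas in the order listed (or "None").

Service from 18 Nov 2018 to Jun 15, 2021: 940 days.
Equipment Allowance — status full-time ✗ (requires seasonal or temporary) → not eligible.
Wellness Stipend — status full-time ✗ (requires seasonal or temporary) → not eligible.
Remote Work Stipend — status full-time ✓; service 940 days < 3 years (≈1095 days) ✗ → not eligible.
Education Assistance — service 940 days < 5 years (≈1825 days) ✗ → not eligible.
Gym Reimbursement — status full-time ✗ (requires part-time, seasonal, or temporary) → not eligible.
Meal Allowance — status full-time ✓ (not excluded); grade Band 6 ≥ Band 5 ✓; benefits waiver on file ✓; 36 hrs/wk ≥ 20 ✓ → eligible.
401(k) Plan — status full-time ✓ (not excluded); benefits waiver on file ✓; 36 hrs/wk ≥ 24 ✓; age 55 ≥ 18 ✓; dept Facilities ✗ → not eligible.

Meal Allowance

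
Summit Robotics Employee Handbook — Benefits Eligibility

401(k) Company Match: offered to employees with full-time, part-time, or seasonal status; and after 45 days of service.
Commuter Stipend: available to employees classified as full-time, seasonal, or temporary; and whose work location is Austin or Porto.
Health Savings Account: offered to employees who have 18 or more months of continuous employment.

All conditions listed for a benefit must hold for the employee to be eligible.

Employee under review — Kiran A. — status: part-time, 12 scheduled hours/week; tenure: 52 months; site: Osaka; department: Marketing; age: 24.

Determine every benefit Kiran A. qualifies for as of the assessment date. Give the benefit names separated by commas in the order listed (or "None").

401(k) Company Match, Health Savings Account

401(k) Company Match — status part-time ✓; service 52 months ≥ 45 days ✓ → eligible.
Commuter Stipend — status part-time ✗ (requires full-time, seasonal, or temporary) → not eligible.
Health Savings Account — service 52 months ≥ 18 months ✓ → eligible.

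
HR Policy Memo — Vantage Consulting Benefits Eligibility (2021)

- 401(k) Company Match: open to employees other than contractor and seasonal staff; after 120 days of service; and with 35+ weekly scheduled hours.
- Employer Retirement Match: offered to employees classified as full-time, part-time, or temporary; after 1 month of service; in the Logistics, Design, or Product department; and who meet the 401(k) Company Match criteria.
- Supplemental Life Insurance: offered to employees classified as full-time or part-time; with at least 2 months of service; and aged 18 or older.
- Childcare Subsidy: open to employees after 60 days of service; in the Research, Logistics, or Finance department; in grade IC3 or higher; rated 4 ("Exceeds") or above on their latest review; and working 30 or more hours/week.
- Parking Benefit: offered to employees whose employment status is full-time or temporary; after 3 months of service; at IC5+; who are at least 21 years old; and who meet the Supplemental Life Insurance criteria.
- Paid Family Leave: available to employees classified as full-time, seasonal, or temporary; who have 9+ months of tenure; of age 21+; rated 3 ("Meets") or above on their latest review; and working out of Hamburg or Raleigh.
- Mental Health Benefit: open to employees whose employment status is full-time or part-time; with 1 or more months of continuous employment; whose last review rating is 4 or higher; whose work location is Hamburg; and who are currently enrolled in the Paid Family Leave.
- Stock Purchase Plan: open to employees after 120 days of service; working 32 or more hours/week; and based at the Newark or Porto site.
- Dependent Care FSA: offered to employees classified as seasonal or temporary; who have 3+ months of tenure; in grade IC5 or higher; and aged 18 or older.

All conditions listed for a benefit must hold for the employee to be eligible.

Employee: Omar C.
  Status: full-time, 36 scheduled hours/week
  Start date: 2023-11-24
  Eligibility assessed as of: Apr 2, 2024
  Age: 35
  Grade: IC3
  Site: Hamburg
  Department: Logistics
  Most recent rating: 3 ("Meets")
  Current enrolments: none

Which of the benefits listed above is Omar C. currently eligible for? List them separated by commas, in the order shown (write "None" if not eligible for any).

Service from 2023-11-24 to Apr 2, 2024: 130 days.
401(k) Company Match — status full-time ✓ (not excluded); service 130 days ≥ 120 days ✓; 36 hrs/wk ≥ 35 ✓ → eligible.
Employer Retirement Match — status full-time ✓; service 130 days ≥ 1 month (≈30 days) ✓; dept Logistics ✓; eligible for 401(k) Company Match ✓ → eligible.
Supplemental Life Insurance — status full-time ✓; service 130 days ≥ 2 months (≈60 days) ✓; age 35 ≥ 18 ✓ → eligible.
Childcare Subsidy — service 130 days ≥ 60 days ✓; dept Logistics ✓; grade IC3 ≥ IC3 ✓; rating 3 < 4 ✗ → not eligible.
Parking Benefit — status full-time ✓; service 130 days ≥ 3 months (≈90 days) ✓; grade IC3 < IC5 ✗ → not eligible.
Paid Family Leave — status full-time ✓; service 130 days < 9 months (≈270 days) ✗ → not eligible.
Mental Health Benefit — status full-time ✓; service 130 days ≥ 1 month (≈30 days) ✓; rating 3 < 4 ✗ → not eligible.
Stock Purchase Plan — service 130 days ≥ 120 days ✓; 36 hrs/wk ≥ 32 ✓; site Hamburg ✗ (not Newark or Porto) → not eligible.
Dependent Care FSA — status full-time ✗ (requires seasonal or temporary) → not eligible.

401(k) Company Match, Employer Retirement Match, Supplemental Life Insurance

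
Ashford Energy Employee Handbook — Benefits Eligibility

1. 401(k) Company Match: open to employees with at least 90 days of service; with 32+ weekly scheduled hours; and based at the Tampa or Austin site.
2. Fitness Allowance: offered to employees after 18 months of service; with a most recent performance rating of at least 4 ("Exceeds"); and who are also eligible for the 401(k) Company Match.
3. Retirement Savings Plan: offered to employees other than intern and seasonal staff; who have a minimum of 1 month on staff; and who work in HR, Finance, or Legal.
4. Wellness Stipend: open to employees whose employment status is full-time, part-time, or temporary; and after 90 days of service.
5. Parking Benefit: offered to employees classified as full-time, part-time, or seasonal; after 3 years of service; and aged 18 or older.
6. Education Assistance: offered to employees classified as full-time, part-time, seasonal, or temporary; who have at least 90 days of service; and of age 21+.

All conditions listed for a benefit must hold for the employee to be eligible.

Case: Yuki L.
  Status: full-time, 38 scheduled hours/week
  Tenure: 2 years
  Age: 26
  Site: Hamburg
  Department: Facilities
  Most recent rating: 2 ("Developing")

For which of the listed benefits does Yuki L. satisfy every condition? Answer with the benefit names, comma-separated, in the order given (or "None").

401(k) Company Match — service 2 years ≥ 90 days ✓; 38 hrs/wk ≥ 32 ✓; site Hamburg ✗ (not Tampa or Austin) → not eligible.
Fitness Allowance — service 2 years ≥ 18 months (≈540 days) ✓; rating 2 < 4 ✗ → not eligible.
Retirement Savings Plan — status full-time ✓ (not excluded); service 2 years ≥ 1 month (≈30 days) ✓; dept Facilities ✗ → not eligible.
Wellness Stipend — status full-time ✓; service 2 years ≥ 90 days ✓ → eligible.
Parking Benefit — status full-time ✓; service 2 years < 3 years ✗ → not eligible.
Education Assistance — status full-time ✓; service 2 years ≥ 90 days ✓; age 26 ≥ 21 ✓ → eligible.

Wellness Stipend, Education Assistance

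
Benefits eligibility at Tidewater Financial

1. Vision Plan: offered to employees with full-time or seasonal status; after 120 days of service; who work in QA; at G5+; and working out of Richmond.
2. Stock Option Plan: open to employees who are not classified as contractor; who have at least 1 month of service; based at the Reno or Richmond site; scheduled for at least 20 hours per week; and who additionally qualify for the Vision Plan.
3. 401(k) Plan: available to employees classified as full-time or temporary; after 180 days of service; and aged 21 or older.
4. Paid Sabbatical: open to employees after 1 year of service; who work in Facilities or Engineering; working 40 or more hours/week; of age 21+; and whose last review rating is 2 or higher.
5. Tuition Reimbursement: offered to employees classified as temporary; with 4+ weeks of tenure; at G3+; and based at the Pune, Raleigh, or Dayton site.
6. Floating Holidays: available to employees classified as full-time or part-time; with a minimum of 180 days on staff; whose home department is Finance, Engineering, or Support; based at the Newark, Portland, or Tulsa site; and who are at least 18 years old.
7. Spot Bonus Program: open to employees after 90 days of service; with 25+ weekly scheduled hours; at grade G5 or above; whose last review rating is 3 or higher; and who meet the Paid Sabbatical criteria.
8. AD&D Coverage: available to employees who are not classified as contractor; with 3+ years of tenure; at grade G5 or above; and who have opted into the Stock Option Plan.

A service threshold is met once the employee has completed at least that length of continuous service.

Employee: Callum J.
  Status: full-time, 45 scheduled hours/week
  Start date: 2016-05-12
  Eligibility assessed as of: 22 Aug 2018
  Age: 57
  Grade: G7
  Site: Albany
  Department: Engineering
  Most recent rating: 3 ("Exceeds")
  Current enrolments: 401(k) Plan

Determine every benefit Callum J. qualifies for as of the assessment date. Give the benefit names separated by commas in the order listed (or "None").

401(k) Plan, Paid Sabbatical, Spot Bonus Program

Service from 2016-05-12 to 22 Aug 2018: 832 days.
Vision Plan — status full-time ✓; service 832 days ≥ 120 days ✓; dept Engineering ✗ → not eligible.
Stock Option Plan — status full-time ✓ (not excluded); service 832 days ≥ 1 month (≈30 days) ✓; site Albany ✗ (not Reno or Richmond) → not eligible.
401(k) Plan — status full-time ✓; service 832 days ≥ 180 days ✓; age 57 ≥ 21 ✓ → eligible.
Paid Sabbatical — service 832 days ≥ 1 year (≈365 days) ✓; dept Engineering ✓; 45 hrs/wk ≥ 40 ✓; age 57 ≥ 21 ✓; rating 3 ≥ 2 ✓ → eligible.
Tuition Reimbursement — status full-time ✗ (requires temporary) → not eligible.
Floating Holidays — status full-time ✓; service 832 days ≥ 180 days ✓; dept Engineering ✓; site Albany ✗ (not Newark, Portland, or Tulsa) → not eligible.
Spot Bonus Program — service 832 days ≥ 90 days ✓; 45 hrs/wk ≥ 25 ✓; grade G7 ≥ G5 ✓; rating 3 ≥ 3 ✓; eligible for Paid Sabbatical ✓ → eligible.
AD&D Coverage — status full-time ✓ (not excluded); service 832 days < 3 years (≈1095 days) ✗ → not eligible.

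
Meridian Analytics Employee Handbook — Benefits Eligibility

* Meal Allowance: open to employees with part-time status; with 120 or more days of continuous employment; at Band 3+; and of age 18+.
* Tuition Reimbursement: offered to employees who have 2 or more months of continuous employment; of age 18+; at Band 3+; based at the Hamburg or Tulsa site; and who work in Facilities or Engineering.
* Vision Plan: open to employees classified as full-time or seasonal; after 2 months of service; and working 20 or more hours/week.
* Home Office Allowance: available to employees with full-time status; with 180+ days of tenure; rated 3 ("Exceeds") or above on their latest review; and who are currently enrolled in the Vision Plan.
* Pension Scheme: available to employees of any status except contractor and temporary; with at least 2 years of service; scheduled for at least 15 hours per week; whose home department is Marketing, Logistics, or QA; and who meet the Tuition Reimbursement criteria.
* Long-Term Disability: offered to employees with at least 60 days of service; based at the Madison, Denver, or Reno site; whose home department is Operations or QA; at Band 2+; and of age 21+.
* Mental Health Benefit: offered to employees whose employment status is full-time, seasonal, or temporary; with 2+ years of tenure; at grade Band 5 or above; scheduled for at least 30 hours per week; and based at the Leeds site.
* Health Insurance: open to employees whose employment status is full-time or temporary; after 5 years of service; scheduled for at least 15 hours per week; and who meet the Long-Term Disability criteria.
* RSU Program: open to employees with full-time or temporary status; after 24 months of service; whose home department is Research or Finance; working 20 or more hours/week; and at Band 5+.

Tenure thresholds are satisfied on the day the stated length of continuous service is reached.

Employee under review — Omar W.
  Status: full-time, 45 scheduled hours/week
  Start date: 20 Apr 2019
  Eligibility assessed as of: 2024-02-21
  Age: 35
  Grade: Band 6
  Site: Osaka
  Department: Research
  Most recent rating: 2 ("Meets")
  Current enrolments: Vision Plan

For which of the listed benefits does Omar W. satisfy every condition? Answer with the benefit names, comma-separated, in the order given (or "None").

Service from 20 Apr 2019 to 2024-02-21: 1768 days.
Meal Allowance — status full-time ✗ (requires part-time) → not eligible.
Tuition Reimbursement — service 1768 days ≥ 2 months (≈60 days) ✓; age 35 ≥ 18 ✓; grade Band 6 ≥ Band 3 ✓; site Osaka ✗ (not Hamburg or Tulsa) → not eligible.
Vision Plan — status full-time ✓; service 1768 days ≥ 2 months (≈60 days) ✓; 45 hrs/wk ≥ 20 ✓ → eligible.
Home Office Allowance — status full-time ✓; service 1768 days ≥ 180 days ✓; rating 2 < 3 ✗ → not eligible.
Pension Scheme — status full-time ✓ (not excluded); service 1768 days ≥ 2 years (≈730 days) ✓; 45 hrs/wk ≥ 15 ✓; dept Research ✗ → not eligible.
Long-Term Disability — service 1768 days ≥ 60 days ✓; site Osaka ✗ (not Madison, Denver, or Reno) → not eligible.
Mental Health Benefit — status full-time ✓; service 1768 days ≥ 2 years (≈730 days) ✓; grade Band 6 ≥ Band 5 ✓; 45 hrs/wk ≥ 30 ✓; site Osaka ✗ (not Leeds) → not eligible.
Health Insurance — status full-time ✓; service 1768 days < 5 years (≈1825 days) ✗ → not eligible.
RSU Program — status full-time ✓; service 1768 days ≥ 24 months (≈720 days) ✓; dept Research ✓; 45 hrs/wk ≥ 20 ✓; grade Band 6 ≥ Band 5 ✓ → eligible.

Vision Plan, RSU Program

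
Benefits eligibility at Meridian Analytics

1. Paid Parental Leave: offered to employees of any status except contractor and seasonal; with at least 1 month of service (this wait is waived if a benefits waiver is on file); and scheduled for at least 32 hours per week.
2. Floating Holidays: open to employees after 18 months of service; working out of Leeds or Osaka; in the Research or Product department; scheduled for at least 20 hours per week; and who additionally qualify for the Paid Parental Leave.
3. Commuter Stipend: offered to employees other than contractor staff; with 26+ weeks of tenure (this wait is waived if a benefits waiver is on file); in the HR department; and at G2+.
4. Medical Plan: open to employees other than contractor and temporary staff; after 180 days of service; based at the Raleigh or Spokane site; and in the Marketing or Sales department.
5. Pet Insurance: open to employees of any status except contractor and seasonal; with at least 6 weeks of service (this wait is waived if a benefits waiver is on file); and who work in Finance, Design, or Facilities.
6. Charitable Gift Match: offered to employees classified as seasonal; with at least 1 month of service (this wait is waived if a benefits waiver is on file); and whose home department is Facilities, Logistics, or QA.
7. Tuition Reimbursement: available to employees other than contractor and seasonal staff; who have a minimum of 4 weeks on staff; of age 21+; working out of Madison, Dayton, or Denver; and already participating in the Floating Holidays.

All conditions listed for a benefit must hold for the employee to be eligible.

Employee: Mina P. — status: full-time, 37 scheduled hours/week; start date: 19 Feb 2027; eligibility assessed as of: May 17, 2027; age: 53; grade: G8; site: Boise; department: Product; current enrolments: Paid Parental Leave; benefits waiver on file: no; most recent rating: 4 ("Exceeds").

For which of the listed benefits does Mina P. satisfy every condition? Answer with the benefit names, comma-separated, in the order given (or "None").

Service from 19 Feb 2027 to May 17, 2027: 87 days.
Paid Parental Leave — status full-time ✓ (not excluded); no waiver, service 87 days ≥ 1 month (≈30 days) ✓; 37 hrs/wk ≥ 32 ✓ → eligible.
Floating Holidays — service 87 days < 18 months (≈540 days) ✗ → not eligible.
Commuter Stipend — status full-time ✓ (not excluded); no waiver, service 87 days < 26 weeks (≈182 days) ✗ → not eligible.
Medical Plan — status full-time ✓ (not excluded); service 87 days < 180 days ✗ → not eligible.
Pet Insurance — status full-time ✓ (not excluded); no waiver, service 87 days ≥ 6 weeks (≈42 days) ✓; dept Product ✗ → not eligible.
Charitable Gift Match — status full-time ✗ (requires seasonal) → not eligible.
Tuition Reimbursement — status full-time ✓ (not excluded); service 87 days ≥ 4 weeks (≈28 days) ✓; age 53 ≥ 21 ✓; site Boise ✗ (not Madison, Dayton, or Denver) → not eligible.

Paid Parental Leave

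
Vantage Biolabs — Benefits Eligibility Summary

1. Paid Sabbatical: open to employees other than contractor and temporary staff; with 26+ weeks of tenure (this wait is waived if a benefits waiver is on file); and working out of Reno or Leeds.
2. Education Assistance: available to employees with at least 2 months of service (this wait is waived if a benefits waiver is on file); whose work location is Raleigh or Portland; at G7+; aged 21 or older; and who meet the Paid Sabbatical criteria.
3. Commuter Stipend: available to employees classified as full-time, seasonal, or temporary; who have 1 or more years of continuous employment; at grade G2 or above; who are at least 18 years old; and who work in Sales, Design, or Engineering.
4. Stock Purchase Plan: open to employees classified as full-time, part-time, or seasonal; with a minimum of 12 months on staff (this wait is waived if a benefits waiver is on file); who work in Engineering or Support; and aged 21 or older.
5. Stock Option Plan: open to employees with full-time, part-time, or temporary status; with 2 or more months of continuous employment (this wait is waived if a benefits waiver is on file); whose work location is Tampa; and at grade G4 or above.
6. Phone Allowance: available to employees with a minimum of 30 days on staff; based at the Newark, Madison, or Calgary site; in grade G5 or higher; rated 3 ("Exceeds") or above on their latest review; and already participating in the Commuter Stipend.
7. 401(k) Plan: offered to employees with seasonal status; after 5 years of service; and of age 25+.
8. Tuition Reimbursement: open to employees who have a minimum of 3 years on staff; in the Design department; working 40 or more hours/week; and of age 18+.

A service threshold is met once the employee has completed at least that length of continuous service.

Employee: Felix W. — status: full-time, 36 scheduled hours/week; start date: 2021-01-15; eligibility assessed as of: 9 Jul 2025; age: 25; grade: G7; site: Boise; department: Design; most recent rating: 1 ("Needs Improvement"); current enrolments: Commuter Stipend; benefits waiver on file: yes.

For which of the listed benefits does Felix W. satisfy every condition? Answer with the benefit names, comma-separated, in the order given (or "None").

Commuter Stipend

Service from 2021-01-15 to 9 Jul 2025: 1636 days.
Paid Sabbatical — status full-time ✓ (not excluded); benefits waiver on file ✓; site Boise ✗ (not Reno or Leeds) → not eligible.
Education Assistance — benefits waiver on file ✓; site Boise ✗ (not Raleigh or Portland) → not eligible.
Commuter Stipend — status full-time ✓; service 1636 days ≥ 1 year (≈365 days) ✓; grade G7 ≥ G2 ✓; age 25 ≥ 18 ✓; dept Design ✓ → eligible.
Stock Purchase Plan — status full-time ✓; benefits waiver on file ✓; dept Design ✗ → not eligible.
Stock Option Plan — status full-time ✓; benefits waiver on file ✓; site Boise ✗ (not Tampa) → not eligible.
Phone Allowance — service 1636 days ≥ 30 days ✓; site Boise ✗ (not Newark, Madison, or Calgary) → not eligible.
401(k) Plan — status full-time ✗ (requires seasonal) → not eligible.
Tuition Reimbursement — service 1636 days ≥ 3 years (≈1095 days) ✓; dept Design ✓; 36 hrs/wk < 40 ✗ → not eligible.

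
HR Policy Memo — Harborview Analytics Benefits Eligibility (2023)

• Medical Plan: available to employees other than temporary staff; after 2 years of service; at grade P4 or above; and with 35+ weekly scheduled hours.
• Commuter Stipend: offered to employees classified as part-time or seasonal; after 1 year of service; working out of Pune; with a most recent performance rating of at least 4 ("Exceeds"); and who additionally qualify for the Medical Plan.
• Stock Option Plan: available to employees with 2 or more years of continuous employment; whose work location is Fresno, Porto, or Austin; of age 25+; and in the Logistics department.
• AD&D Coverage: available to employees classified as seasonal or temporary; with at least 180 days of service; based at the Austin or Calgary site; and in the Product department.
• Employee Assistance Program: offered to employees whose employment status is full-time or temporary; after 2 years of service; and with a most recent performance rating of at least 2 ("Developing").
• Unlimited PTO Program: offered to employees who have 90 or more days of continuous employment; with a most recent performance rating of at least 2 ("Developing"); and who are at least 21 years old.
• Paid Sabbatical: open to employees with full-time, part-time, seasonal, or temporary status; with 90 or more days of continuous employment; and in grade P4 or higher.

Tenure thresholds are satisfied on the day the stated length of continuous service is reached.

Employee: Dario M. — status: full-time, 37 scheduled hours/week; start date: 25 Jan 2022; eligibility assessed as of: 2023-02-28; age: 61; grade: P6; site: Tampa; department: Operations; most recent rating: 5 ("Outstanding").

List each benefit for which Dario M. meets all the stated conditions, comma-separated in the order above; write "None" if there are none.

Unlimited PTO Program, Paid Sabbatical

Service from 25 Jan 2022 to 2023-02-28: 399 days.
Medical Plan — status full-time ✓ (not excluded); service 399 days < 2 years (≈730 days) ✗ → not eligible.
Commuter Stipend — status full-time ✗ (requires part-time or seasonal) → not eligible.
Stock Option Plan — service 399 days < 2 years (≈730 days) ✗ → not eligible.
AD&D Coverage — status full-time ✗ (requires seasonal or temporary) → not eligible.
Employee Assistance Program — status full-time ✓; service 399 days < 2 years (≈730 days) ✗ → not eligible.
Unlimited PTO Program — service 399 days ≥ 90 days ✓; rating 5 ≥ 2 ✓; age 61 ≥ 21 ✓ → eligible.
Paid Sabbatical — status full-time ✓; service 399 days ≥ 90 days ✓; grade P6 ≥ P4 ✓ → eligible.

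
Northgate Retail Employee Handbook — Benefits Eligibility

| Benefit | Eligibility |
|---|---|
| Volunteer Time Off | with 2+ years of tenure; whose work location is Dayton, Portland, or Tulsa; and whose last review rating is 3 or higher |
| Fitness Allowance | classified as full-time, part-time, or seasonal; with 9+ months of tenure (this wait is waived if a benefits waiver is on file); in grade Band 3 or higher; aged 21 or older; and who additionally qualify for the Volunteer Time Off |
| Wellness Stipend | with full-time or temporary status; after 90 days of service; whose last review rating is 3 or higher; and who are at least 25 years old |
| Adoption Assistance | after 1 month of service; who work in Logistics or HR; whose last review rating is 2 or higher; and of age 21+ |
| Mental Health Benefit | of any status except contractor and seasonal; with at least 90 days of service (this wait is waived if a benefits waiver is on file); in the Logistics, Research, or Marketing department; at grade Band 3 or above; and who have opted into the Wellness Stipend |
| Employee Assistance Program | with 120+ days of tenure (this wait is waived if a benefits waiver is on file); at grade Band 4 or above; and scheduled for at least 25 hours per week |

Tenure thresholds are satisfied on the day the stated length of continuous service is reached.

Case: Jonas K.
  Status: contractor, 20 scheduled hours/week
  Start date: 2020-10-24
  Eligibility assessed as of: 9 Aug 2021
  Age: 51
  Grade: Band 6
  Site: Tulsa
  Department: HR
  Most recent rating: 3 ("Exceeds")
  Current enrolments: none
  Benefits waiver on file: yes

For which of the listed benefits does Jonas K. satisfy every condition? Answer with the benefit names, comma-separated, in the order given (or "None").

Service from 2020-10-24 to 9 Aug 2021: 289 days.
Volunteer Time Off — service 289 days < 2 years (≈730 days) ✗ → not eligible.
Fitness Allowance — status contractor ✗ (requires full-time, part-time, or seasonal) → not eligible.
Wellness Stipend — status contractor ✗ (requires full-time or temporary) → not eligible.
Adoption Assistance — service 289 days ≥ 1 month (≈30 days) ✓; dept HR ✓; rating 3 ≥ 2 ✓; age 51 ≥ 21 ✓ → eligible.
Mental Health Benefit — status contractor ✗ (excluded) → not eligible.
Employee Assistance Program — benefits waiver on file ✓; grade Band 6 ≥ Band 4 ✓; 20 hrs/wk < 25 ✗ → not eligible.

Adoption Assistance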